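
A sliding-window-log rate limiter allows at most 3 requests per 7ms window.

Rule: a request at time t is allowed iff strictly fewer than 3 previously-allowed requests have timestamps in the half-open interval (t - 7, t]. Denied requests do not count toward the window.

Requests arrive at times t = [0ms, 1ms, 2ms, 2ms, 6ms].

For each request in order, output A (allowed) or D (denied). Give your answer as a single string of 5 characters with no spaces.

Tracking allowed requests in the window:
  req#1 t=0ms: ALLOW
  req#2 t=1ms: ALLOW
  req#3 t=2ms: ALLOW
  req#4 t=2ms: DENY
  req#5 t=6ms: DENY

Answer: AAADD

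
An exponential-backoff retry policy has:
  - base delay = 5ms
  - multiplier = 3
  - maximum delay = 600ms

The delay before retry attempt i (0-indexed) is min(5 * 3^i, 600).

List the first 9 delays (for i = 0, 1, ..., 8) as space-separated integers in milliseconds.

Answer: 5 15 45 135 405 600 600 600 600

Derivation:
Computing each delay:
  i=0: min(5*3^0, 600) = 5
  i=1: min(5*3^1, 600) = 15
  i=2: min(5*3^2, 600) = 45
  i=3: min(5*3^3, 600) = 135
  i=4: min(5*3^4, 600) = 405
  i=5: min(5*3^5, 600) = 600
  i=6: min(5*3^6, 600) = 600
  i=7: min(5*3^7, 600) = 600
  i=8: min(5*3^8, 600) = 600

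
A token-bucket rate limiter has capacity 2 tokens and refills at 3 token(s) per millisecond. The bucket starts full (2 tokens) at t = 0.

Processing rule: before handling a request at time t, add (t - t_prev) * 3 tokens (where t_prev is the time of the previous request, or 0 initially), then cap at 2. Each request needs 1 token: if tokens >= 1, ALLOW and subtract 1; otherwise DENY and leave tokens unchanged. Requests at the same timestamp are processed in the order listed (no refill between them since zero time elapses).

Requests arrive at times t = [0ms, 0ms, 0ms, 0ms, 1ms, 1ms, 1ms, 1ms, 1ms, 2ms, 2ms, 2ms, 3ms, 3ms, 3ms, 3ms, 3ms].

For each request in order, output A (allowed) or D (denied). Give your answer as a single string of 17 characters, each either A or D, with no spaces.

Answer: AADDAADDDAADAADDD

Derivation:
Simulating step by step:
  req#1 t=0ms: ALLOW
  req#2 t=0ms: ALLOW
  req#3 t=0ms: DENY
  req#4 t=0ms: DENY
  req#5 t=1ms: ALLOW
  req#6 t=1ms: ALLOW
  req#7 t=1ms: DENY
  req#8 t=1ms: DENY
  req#9 t=1ms: DENY
  req#10 t=2ms: ALLOW
  req#11 t=2ms: ALLOW
  req#12 t=2ms: DENY
  req#13 t=3ms: ALLOW
  req#14 t=3ms: ALLOW
  req#15 t=3ms: DENY
  req#16 t=3ms: DENY
  req#17 t=3ms: DENY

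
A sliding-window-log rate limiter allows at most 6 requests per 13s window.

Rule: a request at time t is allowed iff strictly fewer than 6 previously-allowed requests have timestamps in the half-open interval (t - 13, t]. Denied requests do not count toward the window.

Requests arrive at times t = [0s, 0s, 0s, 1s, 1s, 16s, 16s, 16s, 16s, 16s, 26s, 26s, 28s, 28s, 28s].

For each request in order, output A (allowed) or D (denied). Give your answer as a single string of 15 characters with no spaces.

Tracking allowed requests in the window:
  req#1 t=0s: ALLOW
  req#2 t=0s: ALLOW
  req#3 t=0s: ALLOW
  req#4 t=1s: ALLOW
  req#5 t=1s: ALLOW
  req#6 t=16s: ALLOW
  req#7 t=16s: ALLOW
  req#8 t=16s: ALLOW
  req#9 t=16s: ALLOW
  req#10 t=16s: ALLOW
  req#11 t=26s: ALLOW
  req#12 t=26s: DENY
  req#13 t=28s: DENY
  req#14 t=28s: DENY
  req#15 t=28s: DENY

Answer: AAAAAAAAAAADDDD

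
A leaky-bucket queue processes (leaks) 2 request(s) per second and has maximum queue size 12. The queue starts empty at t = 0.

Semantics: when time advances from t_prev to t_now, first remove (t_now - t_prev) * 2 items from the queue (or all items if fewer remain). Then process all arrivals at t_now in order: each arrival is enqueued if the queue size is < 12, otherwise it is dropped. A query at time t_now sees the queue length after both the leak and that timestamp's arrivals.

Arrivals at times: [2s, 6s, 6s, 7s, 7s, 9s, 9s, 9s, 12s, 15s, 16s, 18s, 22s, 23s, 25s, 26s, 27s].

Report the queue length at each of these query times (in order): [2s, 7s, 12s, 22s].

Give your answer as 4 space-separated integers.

Queue lengths at query times:
  query t=2s: backlog = 1
  query t=7s: backlog = 2
  query t=12s: backlog = 1
  query t=22s: backlog = 1

Answer: 1 2 1 1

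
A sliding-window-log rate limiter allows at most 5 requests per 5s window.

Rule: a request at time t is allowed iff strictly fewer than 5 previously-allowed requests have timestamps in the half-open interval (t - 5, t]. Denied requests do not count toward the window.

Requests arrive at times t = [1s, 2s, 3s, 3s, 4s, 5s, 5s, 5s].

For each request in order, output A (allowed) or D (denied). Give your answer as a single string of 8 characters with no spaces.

Tracking allowed requests in the window:
  req#1 t=1s: ALLOW
  req#2 t=2s: ALLOW
  req#3 t=3s: ALLOW
  req#4 t=3s: ALLOW
  req#5 t=4s: ALLOW
  req#6 t=5s: DENY
  req#7 t=5s: DENY
  req#8 t=5s: DENY

Answer: AAAAADDD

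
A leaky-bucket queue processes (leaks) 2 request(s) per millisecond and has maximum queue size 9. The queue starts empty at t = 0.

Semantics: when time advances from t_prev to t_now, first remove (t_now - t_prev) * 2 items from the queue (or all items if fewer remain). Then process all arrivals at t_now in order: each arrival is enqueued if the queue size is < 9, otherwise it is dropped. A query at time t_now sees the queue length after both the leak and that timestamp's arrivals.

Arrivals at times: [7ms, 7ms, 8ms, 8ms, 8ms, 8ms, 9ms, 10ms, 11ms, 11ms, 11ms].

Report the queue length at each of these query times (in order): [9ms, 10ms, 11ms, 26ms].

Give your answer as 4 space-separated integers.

Answer: 3 2 3 0

Derivation:
Queue lengths at query times:
  query t=9ms: backlog = 3
  query t=10ms: backlog = 2
  query t=11ms: backlog = 3
  query t=26ms: backlog = 0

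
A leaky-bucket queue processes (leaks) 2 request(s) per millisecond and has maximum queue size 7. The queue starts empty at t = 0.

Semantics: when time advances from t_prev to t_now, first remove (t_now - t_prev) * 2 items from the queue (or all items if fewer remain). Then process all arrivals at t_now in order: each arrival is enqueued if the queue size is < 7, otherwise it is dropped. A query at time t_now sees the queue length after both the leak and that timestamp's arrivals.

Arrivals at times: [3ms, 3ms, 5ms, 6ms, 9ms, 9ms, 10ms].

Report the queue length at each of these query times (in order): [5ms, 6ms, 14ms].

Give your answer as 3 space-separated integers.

Answer: 1 1 0

Derivation:
Queue lengths at query times:
  query t=5ms: backlog = 1
  query t=6ms: backlog = 1
  query t=14ms: backlog = 0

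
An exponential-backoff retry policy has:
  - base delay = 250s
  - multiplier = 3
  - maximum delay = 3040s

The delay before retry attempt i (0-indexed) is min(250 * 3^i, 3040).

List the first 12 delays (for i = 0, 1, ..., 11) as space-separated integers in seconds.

Answer: 250 750 2250 3040 3040 3040 3040 3040 3040 3040 3040 3040

Derivation:
Computing each delay:
  i=0: min(250*3^0, 3040) = 250
  i=1: min(250*3^1, 3040) = 750
  i=2: min(250*3^2, 3040) = 2250
  i=3: min(250*3^3, 3040) = 3040
  i=4: min(250*3^4, 3040) = 3040
  i=5: min(250*3^5, 3040) = 3040
  i=6: min(250*3^6, 3040) = 3040
  i=7: min(250*3^7, 3040) = 3040
  i=8: min(250*3^8, 3040) = 3040
  i=9: min(250*3^9, 3040) = 3040
  i=10: min(250*3^10, 3040) = 3040
  i=11: min(250*3^11, 3040) = 3040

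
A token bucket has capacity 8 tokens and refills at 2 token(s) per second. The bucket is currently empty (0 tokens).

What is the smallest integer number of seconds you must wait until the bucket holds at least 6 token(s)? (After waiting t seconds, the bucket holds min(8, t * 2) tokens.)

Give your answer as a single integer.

Answer: 3

Derivation:
Need t * 2 >= 6, so t >= 6/2.
Smallest integer t = ceil(6/2) = 3.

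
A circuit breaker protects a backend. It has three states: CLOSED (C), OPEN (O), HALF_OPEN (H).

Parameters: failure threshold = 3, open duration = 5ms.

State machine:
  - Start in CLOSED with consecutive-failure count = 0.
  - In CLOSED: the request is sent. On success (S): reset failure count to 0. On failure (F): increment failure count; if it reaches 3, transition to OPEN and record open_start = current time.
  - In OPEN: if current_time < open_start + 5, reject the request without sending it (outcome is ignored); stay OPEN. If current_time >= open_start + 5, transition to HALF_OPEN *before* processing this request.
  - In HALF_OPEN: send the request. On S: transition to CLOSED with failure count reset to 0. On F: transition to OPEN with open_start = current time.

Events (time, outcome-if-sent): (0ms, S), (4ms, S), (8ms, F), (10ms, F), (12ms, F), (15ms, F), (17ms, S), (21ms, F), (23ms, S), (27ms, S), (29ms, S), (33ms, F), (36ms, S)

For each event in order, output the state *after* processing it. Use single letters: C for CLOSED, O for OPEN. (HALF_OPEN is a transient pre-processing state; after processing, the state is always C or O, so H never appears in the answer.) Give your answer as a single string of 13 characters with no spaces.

Answer: CCCCOOCCCCCCC

Derivation:
State after each event:
  event#1 t=0ms outcome=S: state=CLOSED
  event#2 t=4ms outcome=S: state=CLOSED
  event#3 t=8ms outcome=F: state=CLOSED
  event#4 t=10ms outcome=F: state=CLOSED
  event#5 t=12ms outcome=F: state=OPEN
  event#6 t=15ms outcome=F: state=OPEN
  event#7 t=17ms outcome=S: state=CLOSED
  event#8 t=21ms outcome=F: state=CLOSED
  event#9 t=23ms outcome=S: state=CLOSED
  event#10 t=27ms outcome=S: state=CLOSED
  event#11 t=29ms outcome=S: state=CLOSED
  event#12 t=33ms outcome=F: state=CLOSED
  event#13 t=36ms outcome=S: state=CLOSED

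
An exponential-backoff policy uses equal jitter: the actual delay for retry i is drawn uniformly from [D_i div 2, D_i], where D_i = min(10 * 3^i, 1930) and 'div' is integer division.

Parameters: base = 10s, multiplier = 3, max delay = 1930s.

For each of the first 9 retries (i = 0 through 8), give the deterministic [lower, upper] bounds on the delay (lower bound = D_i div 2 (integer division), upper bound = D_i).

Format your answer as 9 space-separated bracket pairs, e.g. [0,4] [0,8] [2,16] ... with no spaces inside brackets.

Computing bounds per retry:
  i=0: D_i=min(10*3^0,1930)=10, bounds=[5,10]
  i=1: D_i=min(10*3^1,1930)=30, bounds=[15,30]
  i=2: D_i=min(10*3^2,1930)=90, bounds=[45,90]
  i=3: D_i=min(10*3^3,1930)=270, bounds=[135,270]
  i=4: D_i=min(10*3^4,1930)=810, bounds=[405,810]
  i=5: D_i=min(10*3^5,1930)=1930, bounds=[965,1930]
  i=6: D_i=min(10*3^6,1930)=1930, bounds=[965,1930]
  i=7: D_i=min(10*3^7,1930)=1930, bounds=[965,1930]
  i=8: D_i=min(10*3^8,1930)=1930, bounds=[965,1930]

Answer: [5,10] [15,30] [45,90] [135,270] [405,810] [965,1930] [965,1930] [965,1930] [965,1930]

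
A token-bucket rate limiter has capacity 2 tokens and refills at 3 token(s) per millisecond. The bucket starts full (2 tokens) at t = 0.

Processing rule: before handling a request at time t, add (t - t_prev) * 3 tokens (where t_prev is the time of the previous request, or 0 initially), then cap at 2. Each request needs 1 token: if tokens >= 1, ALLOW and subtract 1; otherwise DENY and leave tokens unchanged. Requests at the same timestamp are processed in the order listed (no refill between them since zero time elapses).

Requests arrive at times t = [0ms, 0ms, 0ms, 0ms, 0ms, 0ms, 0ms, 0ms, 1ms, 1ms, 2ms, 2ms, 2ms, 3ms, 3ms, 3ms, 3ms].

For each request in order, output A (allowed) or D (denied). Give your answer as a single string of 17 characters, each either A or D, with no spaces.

Answer: AADDDDDDAAAADAADD

Derivation:
Simulating step by step:
  req#1 t=0ms: ALLOW
  req#2 t=0ms: ALLOW
  req#3 t=0ms: DENY
  req#4 t=0ms: DENY
  req#5 t=0ms: DENY
  req#6 t=0ms: DENY
  req#7 t=0ms: DENY
  req#8 t=0ms: DENY
  req#9 t=1ms: ALLOW
  req#10 t=1ms: ALLOW
  req#11 t=2ms: ALLOW
  req#12 t=2ms: ALLOW
  req#13 t=2ms: DENY
  req#14 t=3ms: ALLOW
  req#15 t=3ms: ALLOW
  req#16 t=3ms: DENY
  req#17 t=3ms: DENY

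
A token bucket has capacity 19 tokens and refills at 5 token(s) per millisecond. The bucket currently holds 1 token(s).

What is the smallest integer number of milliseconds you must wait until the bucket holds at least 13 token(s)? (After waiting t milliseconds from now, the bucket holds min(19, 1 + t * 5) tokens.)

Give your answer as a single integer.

Answer: 3

Derivation:
Need 1 + t * 5 >= 13, so t >= 12/5.
Smallest integer t = ceil(12/5) = 3.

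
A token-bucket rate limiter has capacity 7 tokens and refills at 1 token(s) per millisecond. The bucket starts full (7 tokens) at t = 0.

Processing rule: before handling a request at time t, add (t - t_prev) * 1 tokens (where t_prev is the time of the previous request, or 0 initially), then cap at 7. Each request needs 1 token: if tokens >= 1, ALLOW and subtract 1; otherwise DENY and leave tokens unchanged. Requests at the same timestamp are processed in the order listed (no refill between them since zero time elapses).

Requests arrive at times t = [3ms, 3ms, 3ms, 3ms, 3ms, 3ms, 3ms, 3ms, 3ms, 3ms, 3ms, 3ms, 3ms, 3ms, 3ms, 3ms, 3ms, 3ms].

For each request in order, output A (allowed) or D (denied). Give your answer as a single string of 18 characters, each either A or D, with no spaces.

Simulating step by step:
  req#1 t=3ms: ALLOW
  req#2 t=3ms: ALLOW
  req#3 t=3ms: ALLOW
  req#4 t=3ms: ALLOW
  req#5 t=3ms: ALLOW
  req#6 t=3ms: ALLOW
  req#7 t=3ms: ALLOW
  req#8 t=3ms: DENY
  req#9 t=3ms: DENY
  req#10 t=3ms: DENY
  req#11 t=3ms: DENY
  req#12 t=3ms: DENY
  req#13 t=3ms: DENY
  req#14 t=3ms: DENY
  req#15 t=3ms: DENY
  req#16 t=3ms: DENY
  req#17 t=3ms: DENY
  req#18 t=3ms: DENY

Answer: AAAAAAADDDDDDDDDDD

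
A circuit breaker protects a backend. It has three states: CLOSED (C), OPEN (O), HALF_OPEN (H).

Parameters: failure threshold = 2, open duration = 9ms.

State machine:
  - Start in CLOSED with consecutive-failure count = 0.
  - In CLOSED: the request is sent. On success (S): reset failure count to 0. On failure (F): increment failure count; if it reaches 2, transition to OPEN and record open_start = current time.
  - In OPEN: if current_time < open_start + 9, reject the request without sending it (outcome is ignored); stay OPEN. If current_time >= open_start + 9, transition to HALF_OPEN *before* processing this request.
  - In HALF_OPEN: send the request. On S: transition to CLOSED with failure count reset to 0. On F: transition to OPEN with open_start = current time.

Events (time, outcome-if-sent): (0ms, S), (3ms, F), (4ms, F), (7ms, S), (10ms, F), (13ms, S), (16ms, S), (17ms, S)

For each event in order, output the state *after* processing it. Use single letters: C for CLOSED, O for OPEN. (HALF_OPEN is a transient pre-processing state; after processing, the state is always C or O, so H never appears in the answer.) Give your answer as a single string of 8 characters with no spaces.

Answer: CCOOOCCC

Derivation:
State after each event:
  event#1 t=0ms outcome=S: state=CLOSED
  event#2 t=3ms outcome=F: state=CLOSED
  event#3 t=4ms outcome=F: state=OPEN
  event#4 t=7ms outcome=S: state=OPEN
  event#5 t=10ms outcome=F: state=OPEN
  event#6 t=13ms outcome=S: state=CLOSED
  event#7 t=16ms outcome=S: state=CLOSED
  event#8 t=17ms outcome=S: state=CLOSED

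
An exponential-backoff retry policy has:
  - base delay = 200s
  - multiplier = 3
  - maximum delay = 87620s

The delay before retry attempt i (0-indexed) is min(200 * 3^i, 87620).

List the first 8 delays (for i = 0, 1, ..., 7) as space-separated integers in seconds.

Computing each delay:
  i=0: min(200*3^0, 87620) = 200
  i=1: min(200*3^1, 87620) = 600
  i=2: min(200*3^2, 87620) = 1800
  i=3: min(200*3^3, 87620) = 5400
  i=4: min(200*3^4, 87620) = 16200
  i=5: min(200*3^5, 87620) = 48600
  i=6: min(200*3^6, 87620) = 87620
  i=7: min(200*3^7, 87620) = 87620

Answer: 200 600 1800 5400 16200 48600 87620 87620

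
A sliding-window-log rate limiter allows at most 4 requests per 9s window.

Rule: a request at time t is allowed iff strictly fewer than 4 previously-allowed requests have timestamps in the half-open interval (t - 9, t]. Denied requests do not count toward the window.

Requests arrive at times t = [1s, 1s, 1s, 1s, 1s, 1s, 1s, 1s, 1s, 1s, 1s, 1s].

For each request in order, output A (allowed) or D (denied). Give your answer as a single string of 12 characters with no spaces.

Answer: AAAADDDDDDDD

Derivation:
Tracking allowed requests in the window:
  req#1 t=1s: ALLOW
  req#2 t=1s: ALLOW
  req#3 t=1s: ALLOW
  req#4 t=1s: ALLOW
  req#5 t=1s: DENY
  req#6 t=1s: DENY
  req#7 t=1s: DENY
  req#8 t=1s: DENY
  req#9 t=1s: DENY
  req#10 t=1s: DENY
  req#11 t=1s: DENY
  req#12 t=1s: DENY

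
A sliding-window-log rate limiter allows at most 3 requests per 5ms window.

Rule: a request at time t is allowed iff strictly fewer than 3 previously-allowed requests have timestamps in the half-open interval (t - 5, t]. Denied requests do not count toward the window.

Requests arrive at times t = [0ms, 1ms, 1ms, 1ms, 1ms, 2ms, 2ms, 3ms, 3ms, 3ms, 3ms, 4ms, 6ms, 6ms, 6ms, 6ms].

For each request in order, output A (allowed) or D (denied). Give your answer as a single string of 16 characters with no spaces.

Answer: AAADDDDDDDDDAAAD

Derivation:
Tracking allowed requests in the window:
  req#1 t=0ms: ALLOW
  req#2 t=1ms: ALLOW
  req#3 t=1ms: ALLOW
  req#4 t=1ms: DENY
  req#5 t=1ms: DENY
  req#6 t=2ms: DENY
  req#7 t=2ms: DENY
  req#8 t=3ms: DENY
  req#9 t=3ms: DENY
  req#10 t=3ms: DENY
  req#11 t=3ms: DENY
  req#12 t=4ms: DENY
  req#13 t=6ms: ALLOW
  req#14 t=6ms: ALLOW
  req#15 t=6ms: ALLOW
  req#16 t=6ms: DENY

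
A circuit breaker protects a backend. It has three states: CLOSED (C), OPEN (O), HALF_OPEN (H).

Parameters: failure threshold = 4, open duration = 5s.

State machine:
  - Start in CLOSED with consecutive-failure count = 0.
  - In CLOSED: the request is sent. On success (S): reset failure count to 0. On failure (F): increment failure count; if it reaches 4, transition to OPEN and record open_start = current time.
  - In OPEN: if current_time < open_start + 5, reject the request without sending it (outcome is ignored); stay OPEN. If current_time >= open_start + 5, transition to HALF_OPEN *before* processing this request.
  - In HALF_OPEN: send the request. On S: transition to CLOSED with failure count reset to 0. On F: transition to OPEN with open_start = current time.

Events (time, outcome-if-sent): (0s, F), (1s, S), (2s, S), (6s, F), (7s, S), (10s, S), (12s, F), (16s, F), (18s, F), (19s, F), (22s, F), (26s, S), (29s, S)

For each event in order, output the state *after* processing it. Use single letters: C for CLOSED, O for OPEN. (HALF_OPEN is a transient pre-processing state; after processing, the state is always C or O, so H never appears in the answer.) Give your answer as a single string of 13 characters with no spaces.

State after each event:
  event#1 t=0s outcome=F: state=CLOSED
  event#2 t=1s outcome=S: state=CLOSED
  event#3 t=2s outcome=S: state=CLOSED
  event#4 t=6s outcome=F: state=CLOSED
  event#5 t=7s outcome=S: state=CLOSED
  event#6 t=10s outcome=S: state=CLOSED
  event#7 t=12s outcome=F: state=CLOSED
  event#8 t=16s outcome=F: state=CLOSED
  event#9 t=18s outcome=F: state=CLOSED
  event#10 t=19s outcome=F: state=OPEN
  event#11 t=22s outcome=F: state=OPEN
  event#12 t=26s outcome=S: state=CLOSED
  event#13 t=29s outcome=S: state=CLOSED

Answer: CCCCCCCCCOOCC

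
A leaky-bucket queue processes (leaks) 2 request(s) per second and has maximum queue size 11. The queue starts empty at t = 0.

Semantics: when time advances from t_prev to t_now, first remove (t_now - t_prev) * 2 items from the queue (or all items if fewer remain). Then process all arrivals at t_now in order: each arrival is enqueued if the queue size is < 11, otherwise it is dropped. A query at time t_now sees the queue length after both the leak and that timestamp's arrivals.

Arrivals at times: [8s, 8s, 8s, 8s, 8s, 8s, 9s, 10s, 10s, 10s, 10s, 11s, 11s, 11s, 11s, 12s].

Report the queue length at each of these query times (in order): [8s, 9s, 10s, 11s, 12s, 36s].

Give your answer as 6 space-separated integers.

Answer: 6 5 7 9 8 0

Derivation:
Queue lengths at query times:
  query t=8s: backlog = 6
  query t=9s: backlog = 5
  query t=10s: backlog = 7
  query t=11s: backlog = 9
  query t=12s: backlog = 8
  query t=36s: backlog = 0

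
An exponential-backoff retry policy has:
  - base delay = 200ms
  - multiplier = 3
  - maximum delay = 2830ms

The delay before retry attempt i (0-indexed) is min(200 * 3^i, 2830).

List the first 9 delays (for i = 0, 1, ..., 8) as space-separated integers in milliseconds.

Answer: 200 600 1800 2830 2830 2830 2830 2830 2830

Derivation:
Computing each delay:
  i=0: min(200*3^0, 2830) = 200
  i=1: min(200*3^1, 2830) = 600
  i=2: min(200*3^2, 2830) = 1800
  i=3: min(200*3^3, 2830) = 2830
  i=4: min(200*3^4, 2830) = 2830
  i=5: min(200*3^5, 2830) = 2830
  i=6: min(200*3^6, 2830) = 2830
  i=7: min(200*3^7, 2830) = 2830
  i=8: min(200*3^8, 2830) = 2830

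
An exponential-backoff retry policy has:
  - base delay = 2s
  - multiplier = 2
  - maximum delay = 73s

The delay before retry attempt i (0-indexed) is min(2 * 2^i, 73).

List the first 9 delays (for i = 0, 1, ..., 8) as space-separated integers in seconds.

Computing each delay:
  i=0: min(2*2^0, 73) = 2
  i=1: min(2*2^1, 73) = 4
  i=2: min(2*2^2, 73) = 8
  i=3: min(2*2^3, 73) = 16
  i=4: min(2*2^4, 73) = 32
  i=5: min(2*2^5, 73) = 64
  i=6: min(2*2^6, 73) = 73
  i=7: min(2*2^7, 73) = 73
  i=8: min(2*2^8, 73) = 73

Answer: 2 4 8 16 32 64 73 73 73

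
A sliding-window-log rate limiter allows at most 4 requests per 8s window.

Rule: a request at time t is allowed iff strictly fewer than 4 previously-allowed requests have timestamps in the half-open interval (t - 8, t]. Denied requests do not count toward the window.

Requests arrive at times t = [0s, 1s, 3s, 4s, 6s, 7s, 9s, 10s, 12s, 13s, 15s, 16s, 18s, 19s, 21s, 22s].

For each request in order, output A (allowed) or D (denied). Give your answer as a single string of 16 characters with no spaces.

Tracking allowed requests in the window:
  req#1 t=0s: ALLOW
  req#2 t=1s: ALLOW
  req#3 t=3s: ALLOW
  req#4 t=4s: ALLOW
  req#5 t=6s: DENY
  req#6 t=7s: DENY
  req#7 t=9s: ALLOW
  req#8 t=10s: ALLOW
  req#9 t=12s: ALLOW
  req#10 t=13s: ALLOW
  req#11 t=15s: DENY
  req#12 t=16s: DENY
  req#13 t=18s: ALLOW
  req#14 t=19s: ALLOW
  req#15 t=21s: ALLOW
  req#16 t=22s: ALLOW

Answer: AAAADDAAAADDAAAA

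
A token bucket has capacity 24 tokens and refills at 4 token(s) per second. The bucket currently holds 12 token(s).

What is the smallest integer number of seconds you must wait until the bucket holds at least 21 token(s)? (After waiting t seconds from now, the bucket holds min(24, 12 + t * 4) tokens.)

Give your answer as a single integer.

Answer: 3

Derivation:
Need 12 + t * 4 >= 21, so t >= 9/4.
Smallest integer t = ceil(9/4) = 3.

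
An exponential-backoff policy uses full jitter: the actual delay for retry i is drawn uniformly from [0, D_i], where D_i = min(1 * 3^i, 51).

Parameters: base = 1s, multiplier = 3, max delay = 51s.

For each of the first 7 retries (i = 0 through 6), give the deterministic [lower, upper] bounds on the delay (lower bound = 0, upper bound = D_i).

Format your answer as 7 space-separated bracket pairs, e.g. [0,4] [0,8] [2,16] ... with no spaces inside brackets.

Answer: [0,1] [0,3] [0,9] [0,27] [0,51] [0,51] [0,51]

Derivation:
Computing bounds per retry:
  i=0: D_i=min(1*3^0,51)=1, bounds=[0,1]
  i=1: D_i=min(1*3^1,51)=3, bounds=[0,3]
  i=2: D_i=min(1*3^2,51)=9, bounds=[0,9]
  i=3: D_i=min(1*3^3,51)=27, bounds=[0,27]
  i=4: D_i=min(1*3^4,51)=51, bounds=[0,51]
  i=5: D_i=min(1*3^5,51)=51, bounds=[0,51]
  i=6: D_i=min(1*3^6,51)=51, bounds=[0,51]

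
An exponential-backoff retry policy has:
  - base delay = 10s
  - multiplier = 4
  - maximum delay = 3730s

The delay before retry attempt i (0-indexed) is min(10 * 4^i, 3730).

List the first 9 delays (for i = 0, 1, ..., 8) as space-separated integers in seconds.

Computing each delay:
  i=0: min(10*4^0, 3730) = 10
  i=1: min(10*4^1, 3730) = 40
  i=2: min(10*4^2, 3730) = 160
  i=3: min(10*4^3, 3730) = 640
  i=4: min(10*4^4, 3730) = 2560
  i=5: min(10*4^5, 3730) = 3730
  i=6: min(10*4^6, 3730) = 3730
  i=7: min(10*4^7, 3730) = 3730
  i=8: min(10*4^8, 3730) = 3730

Answer: 10 40 160 640 2560 3730 3730 3730 3730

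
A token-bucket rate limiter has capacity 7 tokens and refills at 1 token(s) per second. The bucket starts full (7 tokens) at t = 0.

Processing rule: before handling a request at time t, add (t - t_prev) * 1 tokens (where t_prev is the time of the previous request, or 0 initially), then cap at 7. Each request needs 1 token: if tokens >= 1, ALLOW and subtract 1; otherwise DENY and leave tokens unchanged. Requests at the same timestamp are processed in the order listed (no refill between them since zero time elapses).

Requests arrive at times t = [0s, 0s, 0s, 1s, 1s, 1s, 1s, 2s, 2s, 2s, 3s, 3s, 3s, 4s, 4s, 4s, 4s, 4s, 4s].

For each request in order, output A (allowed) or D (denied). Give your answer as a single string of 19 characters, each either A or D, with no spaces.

Answer: AAAAAAAAADADDADDDDD

Derivation:
Simulating step by step:
  req#1 t=0s: ALLOW
  req#2 t=0s: ALLOW
  req#3 t=0s: ALLOW
  req#4 t=1s: ALLOW
  req#5 t=1s: ALLOW
  req#6 t=1s: ALLOW
  req#7 t=1s: ALLOW
  req#8 t=2s: ALLOW
  req#9 t=2s: ALLOW
  req#10 t=2s: DENY
  req#11 t=3s: ALLOW
  req#12 t=3s: DENY
  req#13 t=3s: DENY
  req#14 t=4s: ALLOW
  req#15 t=4s: DENY
  req#16 t=4s: DENY
  req#17 t=4s: DENY
  req#18 t=4s: DENY
  req#19 t=4s: DENY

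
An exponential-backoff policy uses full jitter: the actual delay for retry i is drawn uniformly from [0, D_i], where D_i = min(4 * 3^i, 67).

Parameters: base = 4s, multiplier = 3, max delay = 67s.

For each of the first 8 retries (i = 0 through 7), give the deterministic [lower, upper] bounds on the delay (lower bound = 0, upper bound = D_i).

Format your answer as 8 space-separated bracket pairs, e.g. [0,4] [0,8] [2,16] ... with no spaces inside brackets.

Answer: [0,4] [0,12] [0,36] [0,67] [0,67] [0,67] [0,67] [0,67]

Derivation:
Computing bounds per retry:
  i=0: D_i=min(4*3^0,67)=4, bounds=[0,4]
  i=1: D_i=min(4*3^1,67)=12, bounds=[0,12]
  i=2: D_i=min(4*3^2,67)=36, bounds=[0,36]
  i=3: D_i=min(4*3^3,67)=67, bounds=[0,67]
  i=4: D_i=min(4*3^4,67)=67, bounds=[0,67]
  i=5: D_i=min(4*3^5,67)=67, bounds=[0,67]
  i=6: D_i=min(4*3^6,67)=67, bounds=[0,67]
  i=7: D_i=min(4*3^7,67)=67, bounds=[0,67]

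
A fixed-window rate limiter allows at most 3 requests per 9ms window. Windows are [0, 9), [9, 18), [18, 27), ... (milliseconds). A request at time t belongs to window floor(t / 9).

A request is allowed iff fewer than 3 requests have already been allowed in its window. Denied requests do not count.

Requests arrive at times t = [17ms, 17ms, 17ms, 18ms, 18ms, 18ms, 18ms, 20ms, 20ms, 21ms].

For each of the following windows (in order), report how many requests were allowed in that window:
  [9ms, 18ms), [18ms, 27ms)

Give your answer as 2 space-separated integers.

Answer: 3 3

Derivation:
Processing requests:
  req#1 t=17ms (window 1): ALLOW
  req#2 t=17ms (window 1): ALLOW
  req#3 t=17ms (window 1): ALLOW
  req#4 t=18ms (window 2): ALLOW
  req#5 t=18ms (window 2): ALLOW
  req#6 t=18ms (window 2): ALLOW
  req#7 t=18ms (window 2): DENY
  req#8 t=20ms (window 2): DENY
  req#9 t=20ms (window 2): DENY
  req#10 t=21ms (window 2): DENY

Allowed counts by window: 3 3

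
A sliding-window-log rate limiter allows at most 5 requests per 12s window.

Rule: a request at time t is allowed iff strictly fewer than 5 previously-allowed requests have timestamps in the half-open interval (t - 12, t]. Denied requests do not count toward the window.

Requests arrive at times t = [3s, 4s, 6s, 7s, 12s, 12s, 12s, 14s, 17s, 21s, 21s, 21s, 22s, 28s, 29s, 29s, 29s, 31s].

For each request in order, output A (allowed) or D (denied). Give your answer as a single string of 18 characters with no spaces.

Answer: AAAAADDDAAAADAADDD

Derivation:
Tracking allowed requests in the window:
  req#1 t=3s: ALLOW
  req#2 t=4s: ALLOW
  req#3 t=6s: ALLOW
  req#4 t=7s: ALLOW
  req#5 t=12s: ALLOW
  req#6 t=12s: DENY
  req#7 t=12s: DENY
  req#8 t=14s: DENY
  req#9 t=17s: ALLOW
  req#10 t=21s: ALLOW
  req#11 t=21s: ALLOW
  req#12 t=21s: ALLOW
  req#13 t=22s: DENY
  req#14 t=28s: ALLOW
  req#15 t=29s: ALLOW
  req#16 t=29s: DENY
  req#17 t=29s: DENY
  req#18 t=31s: DENY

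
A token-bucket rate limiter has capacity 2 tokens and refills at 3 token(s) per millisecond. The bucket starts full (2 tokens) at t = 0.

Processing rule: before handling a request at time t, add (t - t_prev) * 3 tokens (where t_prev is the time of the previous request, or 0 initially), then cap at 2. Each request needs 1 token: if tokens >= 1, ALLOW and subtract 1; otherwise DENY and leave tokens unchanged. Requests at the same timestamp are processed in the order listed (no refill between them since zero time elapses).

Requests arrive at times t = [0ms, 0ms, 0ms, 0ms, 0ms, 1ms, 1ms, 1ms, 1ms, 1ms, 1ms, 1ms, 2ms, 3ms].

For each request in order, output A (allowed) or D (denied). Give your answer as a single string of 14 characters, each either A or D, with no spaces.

Simulating step by step:
  req#1 t=0ms: ALLOW
  req#2 t=0ms: ALLOW
  req#3 t=0ms: DENY
  req#4 t=0ms: DENY
  req#5 t=0ms: DENY
  req#6 t=1ms: ALLOW
  req#7 t=1ms: ALLOW
  req#8 t=1ms: DENY
  req#9 t=1ms: DENY
  req#10 t=1ms: DENY
  req#11 t=1ms: DENY
  req#12 t=1ms: DENY
  req#13 t=2ms: ALLOW
  req#14 t=3ms: ALLOW

Answer: AADDDAADDDDDAA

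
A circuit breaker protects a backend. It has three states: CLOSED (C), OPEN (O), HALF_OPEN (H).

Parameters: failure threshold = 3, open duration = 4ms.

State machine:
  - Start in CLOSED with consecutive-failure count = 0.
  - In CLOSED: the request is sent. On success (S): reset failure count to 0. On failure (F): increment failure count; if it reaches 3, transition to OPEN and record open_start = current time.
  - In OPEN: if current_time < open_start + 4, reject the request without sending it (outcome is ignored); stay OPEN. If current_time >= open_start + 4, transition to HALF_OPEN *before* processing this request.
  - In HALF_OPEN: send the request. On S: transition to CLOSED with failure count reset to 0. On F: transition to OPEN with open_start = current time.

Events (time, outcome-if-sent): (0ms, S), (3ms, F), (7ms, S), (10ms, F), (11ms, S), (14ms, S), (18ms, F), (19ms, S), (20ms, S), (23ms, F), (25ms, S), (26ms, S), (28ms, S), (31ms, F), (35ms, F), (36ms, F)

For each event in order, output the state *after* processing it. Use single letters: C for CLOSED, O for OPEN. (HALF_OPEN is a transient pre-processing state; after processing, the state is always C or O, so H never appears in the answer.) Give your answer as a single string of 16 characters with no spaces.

State after each event:
  event#1 t=0ms outcome=S: state=CLOSED
  event#2 t=3ms outcome=F: state=CLOSED
  event#3 t=7ms outcome=S: state=CLOSED
  event#4 t=10ms outcome=F: state=CLOSED
  event#5 t=11ms outcome=S: state=CLOSED
  event#6 t=14ms outcome=S: state=CLOSED
  event#7 t=18ms outcome=F: state=CLOSED
  event#8 t=19ms outcome=S: state=CLOSED
  event#9 t=20ms outcome=S: state=CLOSED
  event#10 t=23ms outcome=F: state=CLOSED
  event#11 t=25ms outcome=S: state=CLOSED
  event#12 t=26ms outcome=S: state=CLOSED
  event#13 t=28ms outcome=S: state=CLOSED
  event#14 t=31ms outcome=F: state=CLOSED
  event#15 t=35ms outcome=F: state=CLOSED
  event#16 t=36ms outcome=F: state=OPEN

Answer: CCCCCCCCCCCCCCCO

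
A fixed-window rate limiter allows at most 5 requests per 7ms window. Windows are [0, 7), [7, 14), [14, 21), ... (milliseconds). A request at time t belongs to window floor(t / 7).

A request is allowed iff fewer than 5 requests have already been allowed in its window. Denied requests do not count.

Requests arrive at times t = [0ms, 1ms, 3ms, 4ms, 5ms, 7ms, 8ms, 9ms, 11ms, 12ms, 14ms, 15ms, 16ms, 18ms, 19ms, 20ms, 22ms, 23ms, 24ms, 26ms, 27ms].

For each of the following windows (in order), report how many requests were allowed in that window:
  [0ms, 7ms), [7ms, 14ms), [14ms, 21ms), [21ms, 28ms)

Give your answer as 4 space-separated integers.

Processing requests:
  req#1 t=0ms (window 0): ALLOW
  req#2 t=1ms (window 0): ALLOW
  req#3 t=3ms (window 0): ALLOW
  req#4 t=4ms (window 0): ALLOW
  req#5 t=5ms (window 0): ALLOW
  req#6 t=7ms (window 1): ALLOW
  req#7 t=8ms (window 1): ALLOW
  req#8 t=9ms (window 1): ALLOW
  req#9 t=11ms (window 1): ALLOW
  req#10 t=12ms (window 1): ALLOW
  req#11 t=14ms (window 2): ALLOW
  req#12 t=15ms (window 2): ALLOW
  req#13 t=16ms (window 2): ALLOW
  req#14 t=18ms (window 2): ALLOW
  req#15 t=19ms (window 2): ALLOW
  req#16 t=20ms (window 2): DENY
  req#17 t=22ms (window 3): ALLOW
  req#18 t=23ms (window 3): ALLOW
  req#19 t=24ms (window 3): ALLOW
  req#20 t=26ms (window 3): ALLOW
  req#21 t=27ms (window 3): ALLOW

Allowed counts by window: 5 5 5 5

Answer: 5 5 5 5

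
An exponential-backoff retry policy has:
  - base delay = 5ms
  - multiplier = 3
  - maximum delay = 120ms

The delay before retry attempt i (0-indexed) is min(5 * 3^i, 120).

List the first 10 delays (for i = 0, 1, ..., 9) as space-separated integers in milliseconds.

Answer: 5 15 45 120 120 120 120 120 120 120

Derivation:
Computing each delay:
  i=0: min(5*3^0, 120) = 5
  i=1: min(5*3^1, 120) = 15
  i=2: min(5*3^2, 120) = 45
  i=3: min(5*3^3, 120) = 120
  i=4: min(5*3^4, 120) = 120
  i=5: min(5*3^5, 120) = 120
  i=6: min(5*3^6, 120) = 120
  i=7: min(5*3^7, 120) = 120
  i=8: min(5*3^8, 120) = 120
  i=9: min(5*3^9, 120) = 120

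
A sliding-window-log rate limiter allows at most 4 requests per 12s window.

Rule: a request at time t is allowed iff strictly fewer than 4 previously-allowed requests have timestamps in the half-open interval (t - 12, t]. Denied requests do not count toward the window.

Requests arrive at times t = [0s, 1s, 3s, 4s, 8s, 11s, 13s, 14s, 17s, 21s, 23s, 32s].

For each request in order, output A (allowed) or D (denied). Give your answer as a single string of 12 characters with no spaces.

Tracking allowed requests in the window:
  req#1 t=0s: ALLOW
  req#2 t=1s: ALLOW
  req#3 t=3s: ALLOW
  req#4 t=4s: ALLOW
  req#5 t=8s: DENY
  req#6 t=11s: DENY
  req#7 t=13s: ALLOW
  req#8 t=14s: ALLOW
  req#9 t=17s: ALLOW
  req#10 t=21s: ALLOW
  req#11 t=23s: DENY
  req#12 t=32s: ALLOW

Answer: AAAADDAAAADA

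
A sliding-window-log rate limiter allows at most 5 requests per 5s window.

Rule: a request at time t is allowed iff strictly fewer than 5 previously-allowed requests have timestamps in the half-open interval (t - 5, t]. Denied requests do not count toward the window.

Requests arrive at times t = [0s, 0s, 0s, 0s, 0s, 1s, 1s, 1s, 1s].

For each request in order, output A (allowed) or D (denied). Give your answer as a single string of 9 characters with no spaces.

Answer: AAAAADDDD

Derivation:
Tracking allowed requests in the window:
  req#1 t=0s: ALLOW
  req#2 t=0s: ALLOW
  req#3 t=0s: ALLOW
  req#4 t=0s: ALLOW
  req#5 t=0s: ALLOW
  req#6 t=1s: DENY
  req#7 t=1s: DENY
  req#8 t=1s: DENY
  req#9 t=1s: DENY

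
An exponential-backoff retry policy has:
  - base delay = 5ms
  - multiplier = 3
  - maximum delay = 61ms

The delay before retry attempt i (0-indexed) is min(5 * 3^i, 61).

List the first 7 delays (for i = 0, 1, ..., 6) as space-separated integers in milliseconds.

Answer: 5 15 45 61 61 61 61

Derivation:
Computing each delay:
  i=0: min(5*3^0, 61) = 5
  i=1: min(5*3^1, 61) = 15
  i=2: min(5*3^2, 61) = 45
  i=3: min(5*3^3, 61) = 61
  i=4: min(5*3^4, 61) = 61
  i=5: min(5*3^5, 61) = 61
  i=6: min(5*3^6, 61) = 61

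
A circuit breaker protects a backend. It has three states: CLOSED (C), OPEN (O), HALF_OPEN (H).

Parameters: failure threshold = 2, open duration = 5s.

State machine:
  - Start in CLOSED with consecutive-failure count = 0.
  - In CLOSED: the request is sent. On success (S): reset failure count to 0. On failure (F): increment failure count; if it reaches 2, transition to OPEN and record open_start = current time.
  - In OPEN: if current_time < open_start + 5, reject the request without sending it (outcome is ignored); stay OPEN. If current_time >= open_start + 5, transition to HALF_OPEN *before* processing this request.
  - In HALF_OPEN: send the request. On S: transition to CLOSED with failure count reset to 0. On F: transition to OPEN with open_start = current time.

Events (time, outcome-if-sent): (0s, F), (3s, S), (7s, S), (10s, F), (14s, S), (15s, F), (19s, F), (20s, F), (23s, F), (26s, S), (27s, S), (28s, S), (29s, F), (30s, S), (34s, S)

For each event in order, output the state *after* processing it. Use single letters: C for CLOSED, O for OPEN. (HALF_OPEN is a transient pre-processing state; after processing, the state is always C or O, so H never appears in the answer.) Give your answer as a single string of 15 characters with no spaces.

Answer: CCCCCCOOOCCCCCC

Derivation:
State after each event:
  event#1 t=0s outcome=F: state=CLOSED
  event#2 t=3s outcome=S: state=CLOSED
  event#3 t=7s outcome=S: state=CLOSED
  event#4 t=10s outcome=F: state=CLOSED
  event#5 t=14s outcome=S: state=CLOSED
  event#6 t=15s outcome=F: state=CLOSED
  event#7 t=19s outcome=F: state=OPEN
  event#8 t=20s outcome=F: state=OPEN
  event#9 t=23s outcome=F: state=OPEN
  event#10 t=26s outcome=S: state=CLOSED
  event#11 t=27s outcome=S: state=CLOSED
  event#12 t=28s outcome=S: state=CLOSED
  event#13 t=29s outcome=F: state=CLOSED
  event#14 t=30s outcome=S: state=CLOSED
  event#15 t=34s outcome=S: state=CLOSED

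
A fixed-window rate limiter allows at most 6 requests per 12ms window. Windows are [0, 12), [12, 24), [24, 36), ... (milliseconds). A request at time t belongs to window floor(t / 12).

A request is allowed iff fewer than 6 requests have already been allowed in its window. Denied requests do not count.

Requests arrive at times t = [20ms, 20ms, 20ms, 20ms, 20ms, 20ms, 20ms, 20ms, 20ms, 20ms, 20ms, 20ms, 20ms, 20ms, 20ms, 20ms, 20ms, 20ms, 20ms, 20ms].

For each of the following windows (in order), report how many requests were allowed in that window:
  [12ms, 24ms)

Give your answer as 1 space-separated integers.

Processing requests:
  req#1 t=20ms (window 1): ALLOW
  req#2 t=20ms (window 1): ALLOW
  req#3 t=20ms (window 1): ALLOW
  req#4 t=20ms (window 1): ALLOW
  req#5 t=20ms (window 1): ALLOW
  req#6 t=20ms (window 1): ALLOW
  req#7 t=20ms (window 1): DENY
  req#8 t=20ms (window 1): DENY
  req#9 t=20ms (window 1): DENY
  req#10 t=20ms (window 1): DENY
  req#11 t=20ms (window 1): DENY
  req#12 t=20ms (window 1): DENY
  req#13 t=20ms (window 1): DENY
  req#14 t=20ms (window 1): DENY
  req#15 t=20ms (window 1): DENY
  req#16 t=20ms (window 1): DENY
  req#17 t=20ms (window 1): DENY
  req#18 t=20ms (window 1): DENY
  req#19 t=20ms (window 1): DENY
  req#20 t=20ms (window 1): DENY

Allowed counts by window: 6

Answer: 6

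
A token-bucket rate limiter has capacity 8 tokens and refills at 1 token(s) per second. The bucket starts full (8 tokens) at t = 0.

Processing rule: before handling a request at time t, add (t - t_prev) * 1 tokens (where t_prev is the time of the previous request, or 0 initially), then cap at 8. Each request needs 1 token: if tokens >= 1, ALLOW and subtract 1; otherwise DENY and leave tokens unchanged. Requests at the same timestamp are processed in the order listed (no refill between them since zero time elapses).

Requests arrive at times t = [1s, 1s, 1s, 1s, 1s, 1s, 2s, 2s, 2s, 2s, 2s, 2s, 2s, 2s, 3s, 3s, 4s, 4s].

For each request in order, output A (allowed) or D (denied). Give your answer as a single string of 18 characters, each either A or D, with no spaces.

Answer: AAAAAAAAADDDDDADAD

Derivation:
Simulating step by step:
  req#1 t=1s: ALLOW
  req#2 t=1s: ALLOW
  req#3 t=1s: ALLOW
  req#4 t=1s: ALLOW
  req#5 t=1s: ALLOW
  req#6 t=1s: ALLOW
  req#7 t=2s: ALLOW
  req#8 t=2s: ALLOW
  req#9 t=2s: ALLOW
  req#10 t=2s: DENY
  req#11 t=2s: DENY
  req#12 t=2s: DENY
  req#13 t=2s: DENY
  req#14 t=2s: DENY
  req#15 t=3s: ALLOW
  req#16 t=3s: DENY
  req#17 t=4s: ALLOW
  req#18 t=4s: DENY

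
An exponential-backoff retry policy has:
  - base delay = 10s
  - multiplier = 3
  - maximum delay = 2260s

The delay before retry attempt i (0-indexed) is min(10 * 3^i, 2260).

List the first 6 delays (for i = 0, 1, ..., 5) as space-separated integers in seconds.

Answer: 10 30 90 270 810 2260

Derivation:
Computing each delay:
  i=0: min(10*3^0, 2260) = 10
  i=1: min(10*3^1, 2260) = 30
  i=2: min(10*3^2, 2260) = 90
  i=3: min(10*3^3, 2260) = 270
  i=4: min(10*3^4, 2260) = 810
  i=5: min(10*3^5, 2260) = 2260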